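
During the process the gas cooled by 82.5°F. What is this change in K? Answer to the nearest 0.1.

45.8 K

Only the scale ratio 5/9 matters for a change in temperature.
82.5 × 5/9 = 45.8.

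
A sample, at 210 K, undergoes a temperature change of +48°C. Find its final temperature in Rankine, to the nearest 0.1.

Initial temperature in Celsius: 210 - 273.15 = -63.1500°C.
Final Celsius temperature: -63.1500 + 48.0000 = -15.1500°C.
In Rankine: -15.1500 × 1.8 + 491.67 = 464.4°R.

464.4°R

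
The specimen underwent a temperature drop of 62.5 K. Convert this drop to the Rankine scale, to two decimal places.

An interval of 1 K corresponds to 1.8°R.
62.5 × 1.8 = 112.50.

112.50°R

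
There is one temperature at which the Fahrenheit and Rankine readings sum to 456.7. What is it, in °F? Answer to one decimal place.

Let F be the Fahrenheit reading. The Rankine reading is R = 1·F + 459.67.
Require F + R = 456.7: (2)·F + 459.67 = 456.7.
F = (456.7 - 459.67) / (2) = -1.5.

-1.5°F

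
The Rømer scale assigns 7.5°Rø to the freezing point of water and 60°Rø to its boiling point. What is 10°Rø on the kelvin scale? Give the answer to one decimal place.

277.9 K

Linear interpolation between the fixed points: C = (10 - 7.5) × 100 / (60 - 7.5) = 4.7619°C.
Then 4.7619 + 273.15 = 277.9 K.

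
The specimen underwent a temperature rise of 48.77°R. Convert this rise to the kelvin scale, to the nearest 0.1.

27.1 K

Only the scale ratio 5/9 matters for a change in temperature.
48.77 × 5/9 = 27.1.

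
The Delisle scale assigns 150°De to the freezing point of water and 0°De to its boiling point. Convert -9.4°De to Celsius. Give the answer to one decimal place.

106.3°C

Linear interpolation between the fixed points: C = (-9.4 - 150) × 100 / (0 - 150) = 106.2667°C.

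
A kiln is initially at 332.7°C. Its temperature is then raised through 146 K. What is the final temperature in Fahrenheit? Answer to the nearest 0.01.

The 146 K change is an interval; Kelvin and Celsius degrees are the same size, so ΔC = +146°C.
Final Celsius temperature: 332.7000 + 146.0000 = 478.7000°C.
In Fahrenheit: 478.7000 × 1.8 + 32 = 893.66°F.

893.66°F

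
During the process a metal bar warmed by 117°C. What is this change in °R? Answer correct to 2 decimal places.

An interval of 1°C corresponds to 1.8°R.
117 × 1.8 = 210.60.

210.60°R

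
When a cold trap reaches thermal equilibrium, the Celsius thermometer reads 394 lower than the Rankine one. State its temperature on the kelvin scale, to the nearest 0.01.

151.06 K

Let x be the Rankine reading; then the Celsius reading is 5/9·x - 273.15.
(5/9·x - 273.15) - x = -394  ⇒  (-4/9)·x = -120.85  ⇒  x = 271.9125°R.
In Celsius: (271.9125 - 491.67) × 5/9 = -122.0875°C.
In kelvin: -122.0875 + 273.15 = 151.06 K.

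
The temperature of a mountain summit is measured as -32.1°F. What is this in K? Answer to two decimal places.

237.54 K

In Celsius: (-32.1 - 32) × 5/9 = -35.6111°C.
In kelvin: -35.6111 + 273.15 = 237.54 K.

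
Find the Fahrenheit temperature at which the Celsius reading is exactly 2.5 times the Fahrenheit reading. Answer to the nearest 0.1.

Let F be the Fahrenheit reading. The Celsius reading is C = 5/9·F - 17.7778.
Require C = 2.5·F: 5/9·F - 17.7778 = 2.5·F.
(-35/18)·F = 17.7778  ⇒  F = -9.1.

-9.1°F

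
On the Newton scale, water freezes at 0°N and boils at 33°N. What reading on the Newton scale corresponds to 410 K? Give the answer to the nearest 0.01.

45.16°N

First in Celsius: 410 - 273.15 = 136.8500°C.
Linearly onto the Newton scale: 0 + (136.8500 / 100) × (33 - 0) = 45.16°N.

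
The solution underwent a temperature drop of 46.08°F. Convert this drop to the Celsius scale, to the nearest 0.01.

For a temperature interval the offset drops out; only the factor 5/9 applies.
46.08 × 5/9 = 25.60.

25.60°C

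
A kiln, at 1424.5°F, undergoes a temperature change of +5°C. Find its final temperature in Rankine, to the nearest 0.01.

1893.17°R

Initial temperature in Celsius: (1424.5 - 32) × 5/9 = 773.6111°C.
Final Celsius temperature: 773.6111 + 5.0000 = 778.6111°C.
In Rankine: 778.6111 × 1.8 + 491.67 = 1893.17°R.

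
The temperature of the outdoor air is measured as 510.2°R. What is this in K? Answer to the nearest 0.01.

283.44 K

In Celsius: (510.2 - 491.67) × 5/9 = 10.2944°C.
In kelvin: 10.2944 + 273.15 = 283.44 K.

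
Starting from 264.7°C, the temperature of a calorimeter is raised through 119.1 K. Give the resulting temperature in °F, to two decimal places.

722.84°F

The 119.1 K change is an interval; Kelvin and Celsius degrees are the same size, so ΔC = +119.1°C.
Final Celsius temperature: 264.7000 + 119.1000 = 383.8000°C.
In Fahrenheit: 383.8000 × 1.8 + 32 = 722.84°F.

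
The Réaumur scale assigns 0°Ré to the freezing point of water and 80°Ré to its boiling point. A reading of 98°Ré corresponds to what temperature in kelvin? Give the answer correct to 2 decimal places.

Linear interpolation between the fixed points: C = (98 - 0) × 100 / (80 - 0) = 122.5000°C.
Then 122.5000 + 273.15 = 395.65 K.

395.65 K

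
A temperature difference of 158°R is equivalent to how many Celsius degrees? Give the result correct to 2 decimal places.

For a temperature interval the offset drops out; only the factor 5/9 applies.
158 × 5/9 = 87.78.

87.78°C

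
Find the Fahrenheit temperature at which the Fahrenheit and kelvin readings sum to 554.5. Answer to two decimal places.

Let F be the Fahrenheit reading. The kelvin reading is K = 5/9·F + 255.372.
Require F + K = 554.5: (14/9)·F + 255.372 = 554.5.
F = (554.5 - 255.372) / (14/9) = 192.30.

192.30°F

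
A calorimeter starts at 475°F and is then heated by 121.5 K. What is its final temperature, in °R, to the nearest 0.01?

Initial temperature in Celsius: (475 - 32) × 5/9 = 246.1111°C.
The 121.5 K change is an interval; Kelvin and Celsius degrees are the same size, so ΔC = +121.5°C.
Final Celsius temperature: 246.1111 + 121.5000 = 367.6111°C.
In Rankine: 367.6111 × 1.8 + 491.67 = 1153.37°R.

1153.37°R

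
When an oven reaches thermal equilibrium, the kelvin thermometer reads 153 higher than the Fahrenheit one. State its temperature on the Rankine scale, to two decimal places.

Let x be the Fahrenheit reading; then the kelvin reading is 5/9·x + 255.372.
(5/9·x + 255.372) - x = 153  ⇒  (-4/9)·x = -102.372  ⇒  x = 230.3375°F.
In Celsius: (230.3375 - 32) × 5/9 = 110.1875°C.
In Rankine: 110.1875 × 1.8 + 491.67 = 690.01°R.

690.01°R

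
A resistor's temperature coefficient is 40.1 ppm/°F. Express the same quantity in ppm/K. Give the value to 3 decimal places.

Since only a temperature interval is involved, the additive offset between the scales drops out.
A change of 1 K is a change of 1.8°F, so per K the value is 40.1 × 1.8 = 72.180.

72.180 ppm/K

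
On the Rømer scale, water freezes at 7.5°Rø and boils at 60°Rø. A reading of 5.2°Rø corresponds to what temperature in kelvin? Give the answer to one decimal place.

268.8 K

Linear interpolation between the fixed points: C = (5.2 - 7.5) × 100 / (60 - 7.5) = -4.3810°C.
Then -4.3810 + 273.15 = 268.8 K.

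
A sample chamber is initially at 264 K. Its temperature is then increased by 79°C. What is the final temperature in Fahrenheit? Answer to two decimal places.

157.73°F

Initial temperature in Celsius: 264 - 273.15 = -9.1500°C.
Final Celsius temperature: -9.1500 + 79.0000 = 69.8500°C.
In Fahrenheit: 69.8500 × 1.8 + 32 = 157.73°F.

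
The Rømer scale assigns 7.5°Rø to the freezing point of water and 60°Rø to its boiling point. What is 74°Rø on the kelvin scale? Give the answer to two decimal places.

399.82 K

Linear interpolation between the fixed points: C = (74 - 7.5) × 100 / (60 - 7.5) = 126.6667°C.
Then 126.6667 + 273.15 = 399.82 K.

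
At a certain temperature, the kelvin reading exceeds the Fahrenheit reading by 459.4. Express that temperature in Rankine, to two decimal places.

0.61°R

Let x be the kelvin reading; then the Fahrenheit reading is 1.8·x - 459.67.
(1.8·x - 459.67) - x = -459.4  ⇒  (0.8)·x = 0.27  ⇒  x = 0.3375 K.
In Celsius: 0.3375 - 273.15 = -272.8125°C.
In Rankine: -272.8125 × 1.8 + 491.67 = 0.61°R.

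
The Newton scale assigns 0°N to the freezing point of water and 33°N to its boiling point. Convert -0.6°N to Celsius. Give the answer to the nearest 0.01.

Linear interpolation between the fixed points: C = (-0.6 - 0) × 100 / (33 - 0) = -1.8182°C.

-1.82°C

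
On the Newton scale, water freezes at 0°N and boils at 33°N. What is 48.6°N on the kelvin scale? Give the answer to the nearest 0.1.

Linear interpolation between the fixed points: C = (48.6 - 0) × 100 / (33 - 0) = 147.2727°C.
Then 147.2727 + 273.15 = 420.4 K.

420.4 K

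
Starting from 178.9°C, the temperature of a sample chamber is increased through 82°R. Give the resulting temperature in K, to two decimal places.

The 82°R change is an interval, so only the factor 5/9 applies: +82 × 5/9 = +45.5556°C.
Final Celsius temperature: 178.9000 + 45.5556 = 224.4556°C.
In kelvin: 224.4556 + 273.15 = 497.61 K.

497.61 K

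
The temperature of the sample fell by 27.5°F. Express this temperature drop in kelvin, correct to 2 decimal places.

Only the scale ratio 5/9 matters for a change in temperature.
27.5 × 5/9 = 15.28.

15.28 K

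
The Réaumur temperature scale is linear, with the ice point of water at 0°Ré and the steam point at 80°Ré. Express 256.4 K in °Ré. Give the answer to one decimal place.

-13.4°Ré

First in Celsius: 256.4 - 273.15 = -16.7500°C.
Linearly onto the Réaumur scale: 0 + (-16.7500 / 100) × (80 - 0) = -13.4°Ré.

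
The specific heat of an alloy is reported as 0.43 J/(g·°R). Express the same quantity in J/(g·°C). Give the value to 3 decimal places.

0.774 J/(g·°C)

Since only a temperature interval is involved, the additive offset between the scales drops out.
A change of 1°C is a change of 1.8°R, so per °C the value is 0.43 × 1.8 = 0.774.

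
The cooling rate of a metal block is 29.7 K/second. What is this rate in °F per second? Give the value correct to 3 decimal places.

53.460 °F/second

Since only a temperature interval is involved, the additive offset between the scales drops out.
A change of 1 K is a change of 1.8°F, so 29.7 × 1.8 = 53.460.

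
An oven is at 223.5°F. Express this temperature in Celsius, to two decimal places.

106.39°C

In Celsius: (223.5 - 32) × 5/9 = 106.3889°C.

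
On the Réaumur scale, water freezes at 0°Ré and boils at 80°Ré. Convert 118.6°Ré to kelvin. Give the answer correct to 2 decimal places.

421.40 K

Linear interpolation between the fixed points: C = (118.6 - 0) × 100 / (80 - 0) = 148.2500°C.
Then 148.2500 + 273.15 = 421.40 K.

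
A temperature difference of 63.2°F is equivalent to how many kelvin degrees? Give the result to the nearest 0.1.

Only the scale ratio 5/9 matters for a change in temperature.
63.2 × 5/9 = 35.1.

35.1 K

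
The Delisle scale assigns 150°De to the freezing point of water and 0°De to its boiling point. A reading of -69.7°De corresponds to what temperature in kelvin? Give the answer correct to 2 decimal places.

Linear interpolation between the fixed points: C = (-69.7 - 150) × 100 / (0 - 150) = 146.4667°C.
Then 146.4667 + 273.15 = 419.62 K.

419.62 K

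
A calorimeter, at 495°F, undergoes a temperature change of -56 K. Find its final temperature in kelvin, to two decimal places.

474.37 K

Initial temperature in Celsius: (495 - 32) × 5/9 = 257.2222°C.
The 56 K change is an interval; Kelvin and Celsius degrees are the same size, so ΔC = -56°C.
Final Celsius temperature: 257.2222 - 56.0000 = 201.2222°C.
In kelvin: 201.2222 + 273.15 = 474.37 K.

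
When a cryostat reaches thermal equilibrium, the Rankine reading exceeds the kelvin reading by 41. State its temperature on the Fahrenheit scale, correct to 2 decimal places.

-367.42°F

Let x be the Rankine reading; then the kelvin reading is 5/9·x.
(5/9·x) - x = -41  ⇒  (-4/9)·x = -41  ⇒  x = 92.2500°R.
In Celsius: (92.25 - 491.67) × 5/9 = -221.9000°C.
In Fahrenheit: -221.9000 × 1.8 + 32 = -367.42°F.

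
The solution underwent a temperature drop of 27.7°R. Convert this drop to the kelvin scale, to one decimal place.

15.4 K

For a temperature interval the offset drops out; only the factor 5/9 applies.
27.7 × 5/9 = 15.4.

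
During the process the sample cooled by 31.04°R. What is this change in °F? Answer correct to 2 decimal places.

Rankine and Fahrenheit degrees are the same size, so the interval is unchanged: 31.04.

31.04°F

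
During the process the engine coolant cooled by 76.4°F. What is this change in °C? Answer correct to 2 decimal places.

42.44°C

An interval of 1°F corresponds to 5/9°C.
76.4 × 5/9 = 42.44.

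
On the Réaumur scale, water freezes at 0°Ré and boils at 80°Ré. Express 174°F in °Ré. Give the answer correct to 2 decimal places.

First in Celsius: (174 - 32) × 5/9 = 78.8889°C.
Linearly onto the Réaumur scale: 0 + (78.8889 / 100) × (80 - 0) = 63.11°Ré.

63.11°Ré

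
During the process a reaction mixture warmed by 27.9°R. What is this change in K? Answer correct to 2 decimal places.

15.50 K

For a temperature interval the offset drops out; only the factor 5/9 applies.
27.9 × 5/9 = 15.50.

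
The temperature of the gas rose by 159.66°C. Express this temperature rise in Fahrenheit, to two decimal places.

For a temperature interval the offset drops out; only the factor 1.8 applies.
159.66 × 1.8 = 287.39.

287.39°F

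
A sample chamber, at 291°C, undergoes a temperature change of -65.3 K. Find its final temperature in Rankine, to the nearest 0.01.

The 65.3 K change is an interval; Kelvin and Celsius degrees are the same size, so ΔC = -65.3°C.
Final Celsius temperature: 291.0000 - 65.3000 = 225.7000°C.
In Rankine: 225.7000 × 1.8 + 491.67 = 897.93°R.

897.93°R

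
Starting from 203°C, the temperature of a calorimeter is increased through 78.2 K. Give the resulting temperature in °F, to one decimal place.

538.2°F

The 78.2 K change is an interval; Kelvin and Celsius degrees are the same size, so ΔC = +78.2°C.
Final Celsius temperature: 203.0000 + 78.2000 = 281.2000°C.
In Fahrenheit: 281.2000 × 1.8 + 32 = 538.2°F.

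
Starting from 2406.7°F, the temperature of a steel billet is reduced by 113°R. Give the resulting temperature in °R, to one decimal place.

Initial temperature in Celsius: (2406.7 - 32) × 5/9 = 1319.2778°C.
The 113°R change is an interval, so only the factor 5/9 applies: -113 × 5/9 = -62.7778°C.
Final Celsius temperature: 1319.2778 - 62.7778 = 1256.5000°C.
In Rankine: 1256.5000 × 1.8 + 491.67 = 2753.4°R.

2753.4°R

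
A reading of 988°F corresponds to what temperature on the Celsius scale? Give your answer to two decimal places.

531.11°C

In Celsius: (988 - 32) × 5/9 = 531.1111°C.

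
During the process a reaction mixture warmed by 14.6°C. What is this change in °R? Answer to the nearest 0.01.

26.28°R

For a temperature interval the offset drops out; only the factor 1.8 applies.
14.6 × 1.8 = 26.28.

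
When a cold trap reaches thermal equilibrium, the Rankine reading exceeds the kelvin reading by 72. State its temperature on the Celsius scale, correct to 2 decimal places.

-183.15°C

Let x be the Rankine reading; then the kelvin reading is 5/9·x.
(5/9·x) - x = -72  ⇒  (-4/9)·x = -72  ⇒  x = 162.0000°R.
In Celsius: (162 - 491.67) × 5/9 = -183.15°C.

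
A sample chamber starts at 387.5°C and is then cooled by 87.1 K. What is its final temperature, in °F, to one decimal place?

The 87.1 K change is an interval; Kelvin and Celsius degrees are the same size, so ΔC = -87.1°C.
Final Celsius temperature: 387.5000 - 87.1000 = 300.4000°C.
In Fahrenheit: 300.4000 × 1.8 + 32 = 572.7°F.

572.7°F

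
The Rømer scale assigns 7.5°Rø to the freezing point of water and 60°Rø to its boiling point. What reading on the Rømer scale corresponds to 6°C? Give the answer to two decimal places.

Linearly onto the Rømer scale: 7.5 + (6.0000 / 100) × (60 - 7.5) = 10.65°Rø.

10.65°Rø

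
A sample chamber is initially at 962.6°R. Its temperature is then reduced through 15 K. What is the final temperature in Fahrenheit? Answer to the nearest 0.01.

475.93°F

Initial temperature in Celsius: (962.6 - 491.67) × 5/9 = 261.6278°C.
The 15 K change is an interval; Kelvin and Celsius degrees are the same size, so ΔC = -15°C.
Final Celsius temperature: 261.6278 - 15.0000 = 246.6278°C.
In Fahrenheit: 246.6278 × 1.8 + 32 = 475.93°F.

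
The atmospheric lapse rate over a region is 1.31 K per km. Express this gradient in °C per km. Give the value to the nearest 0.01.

Since only a temperature interval is involved, the additive offset between the scales drops out.
A change of 1 K is a change of 1°C, so 1.31 × 1 = 1.31.

1.31 °C/km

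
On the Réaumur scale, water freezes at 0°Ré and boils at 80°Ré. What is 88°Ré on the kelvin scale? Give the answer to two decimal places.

383.15 K

Linear interpolation between the fixed points: C = (88 - 0) × 100 / (80 - 0) = 110.0000°C.
Then 110.0000 + 273.15 = 383.15 K.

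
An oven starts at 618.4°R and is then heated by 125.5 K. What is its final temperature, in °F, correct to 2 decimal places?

Initial temperature in Celsius: (618.4 - 491.67) × 5/9 = 70.4056°C.
The 125.5 K change is an interval; Kelvin and Celsius degrees are the same size, so ΔC = +125.5°C.
Final Celsius temperature: 70.4056 + 125.5000 = 195.9056°C.
In Fahrenheit: 195.9056 × 1.8 + 32 = 384.63°F.

384.63°F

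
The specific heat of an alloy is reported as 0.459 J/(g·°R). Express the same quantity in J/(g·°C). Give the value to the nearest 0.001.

0.826 J/(g·°C)

The quantity depends on a temperature interval, so only the ratio of degree sizes applies; the offset between the scales is irrelevant.
A change of 1°C is a change of 1.8°R, so per °C the value is 0.459 × 1.8 = 0.826.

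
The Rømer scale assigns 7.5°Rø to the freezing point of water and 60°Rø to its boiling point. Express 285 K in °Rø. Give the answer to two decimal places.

First in Celsius: 285 - 273.15 = 11.8500°C.
Linearly onto the Rømer scale: 7.5 + (11.8500 / 100) × (60 - 7.5) = 13.72°Rø.

13.72°Rø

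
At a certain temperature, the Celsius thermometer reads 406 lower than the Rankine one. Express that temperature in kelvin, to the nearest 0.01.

166.06 K

Let x be the Rankine reading; then the Celsius reading is 5/9·x - 273.15.
(5/9·x - 273.15) - x = -406  ⇒  (-4/9)·x = -132.85  ⇒  x = 298.9125°R.
In Celsius: (298.9125 - 491.67) × 5/9 = -107.0875°C.
In kelvin: -107.0875 + 273.15 = 166.06 K.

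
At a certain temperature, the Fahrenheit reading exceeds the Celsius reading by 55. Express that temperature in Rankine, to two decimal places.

Let x be the Celsius reading; then the Fahrenheit reading is 1.8·x + 32.
(1.8·x + 32) - x = 55  ⇒  (0.8)·x = 23  ⇒  x = 28.7500°C.
In Rankine: 28.7500 × 1.8 + 491.67 = 543.42°R.

543.42°R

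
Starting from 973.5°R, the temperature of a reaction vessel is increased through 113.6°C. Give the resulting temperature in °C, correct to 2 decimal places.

381.28°C

Initial temperature in Celsius: (973.5 - 491.67) × 5/9 = 267.6833°C.
Final Celsius temperature: 267.6833 + 113.6000 = 381.2833°C.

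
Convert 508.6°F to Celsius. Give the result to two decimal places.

264.78°C

In Celsius: (508.6 - 32) × 5/9 = 264.7778°C.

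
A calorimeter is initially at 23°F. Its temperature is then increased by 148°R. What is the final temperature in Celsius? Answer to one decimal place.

Initial temperature in Celsius: (23 - 32) × 5/9 = -5.0000°C.
The 148°R change is an interval, so only the factor 5/9 applies: +148 × 5/9 = +82.2222°C.
Final Celsius temperature: -5.0000 + 82.2222 = 77.2222°C.

77.2°C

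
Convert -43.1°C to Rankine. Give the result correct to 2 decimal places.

In Rankine: -43.1000 × 1.8 + 491.67 = 414.09°R.

414.09°R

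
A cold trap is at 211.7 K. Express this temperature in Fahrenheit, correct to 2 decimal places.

In Celsius: 211.7 - 273.15 = -61.4500°C.
In Fahrenheit: -61.4500 × 1.8 + 32 = -78.61°F.

-78.61°F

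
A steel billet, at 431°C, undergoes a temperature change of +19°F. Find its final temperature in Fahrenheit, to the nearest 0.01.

826.80°F

The 19°F change is an interval, so only the factor 5/9 applies: +19 × 5/9 = +10.5556°C.
Final Celsius temperature: 431.0000 + 10.5556 = 441.5556°C.
In Fahrenheit: 441.5556 × 1.8 + 32 = 826.80°F.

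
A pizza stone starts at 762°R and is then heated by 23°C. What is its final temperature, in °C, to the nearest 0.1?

Initial temperature in Celsius: (762 - 491.67) × 5/9 = 150.1833°C.
Final Celsius temperature: 150.1833 + 23.0000 = 173.1833°C.

173.2°C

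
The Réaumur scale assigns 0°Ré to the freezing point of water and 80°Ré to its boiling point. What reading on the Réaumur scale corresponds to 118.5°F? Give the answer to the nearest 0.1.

First in Celsius: (118.5 - 32) × 5/9 = 48.0556°C.
Linearly onto the Réaumur scale: 0 + (48.0556 / 100) × (80 - 0) = 38.4°Ré.

38.4°Ré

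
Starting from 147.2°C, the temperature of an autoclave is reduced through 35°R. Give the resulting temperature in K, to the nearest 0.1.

400.9 K

The 35°R change is an interval, so only the factor 5/9 applies: -35 × 5/9 = -19.4444°C.
Final Celsius temperature: 147.2000 - 19.4444 = 127.7556°C.
In kelvin: 127.7556 + 273.15 = 400.9 K.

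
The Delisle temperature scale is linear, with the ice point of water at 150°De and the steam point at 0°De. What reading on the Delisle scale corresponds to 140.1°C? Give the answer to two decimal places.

Linearly onto the Delisle scale: 150 + (140.1000 / 100) × (0 - 150) = -60.15°De.

-60.15°De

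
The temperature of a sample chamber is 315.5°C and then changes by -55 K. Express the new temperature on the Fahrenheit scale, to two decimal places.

The 55 K change is an interval; Kelvin and Celsius degrees are the same size, so ΔC = -55°C.
Final Celsius temperature: 315.5000 - 55.0000 = 260.5000°C.
In Fahrenheit: 260.5000 × 1.8 + 32 = 500.90°F.

500.90°F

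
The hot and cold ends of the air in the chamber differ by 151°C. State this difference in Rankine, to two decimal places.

271.80°R

For a temperature interval the offset drops out; only the factor 1.8 applies.
151 × 1.8 = 271.80.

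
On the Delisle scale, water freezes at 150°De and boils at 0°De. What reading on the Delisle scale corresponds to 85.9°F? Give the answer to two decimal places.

105.08°De

First in Celsius: (85.9 - 32) × 5/9 = 29.9444°C.
Linearly onto the Delisle scale: 150 + (29.9444 / 100) × (0 - 150) = 105.08°De.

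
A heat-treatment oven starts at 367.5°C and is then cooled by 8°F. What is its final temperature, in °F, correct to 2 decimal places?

The 8°F change is an interval, so only the factor 5/9 applies: -8 × 5/9 = -4.4444°C.
Final Celsius temperature: 367.5000 - 4.4444 = 363.0556°C.
In Fahrenheit: 363.0556 × 1.8 + 32 = 685.50°F.

685.50°F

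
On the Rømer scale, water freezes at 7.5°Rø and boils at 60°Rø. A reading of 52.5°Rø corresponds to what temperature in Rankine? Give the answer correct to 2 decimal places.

Linear interpolation between the fixed points: C = (52.5 - 7.5) × 100 / (60 - 7.5) = 85.7143°C.
Then 85.7143 × 1.8 + 491.67 = 645.96°R.

645.96°R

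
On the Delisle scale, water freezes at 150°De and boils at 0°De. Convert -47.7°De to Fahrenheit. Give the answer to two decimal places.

Linear interpolation between the fixed points: C = (-47.7 - 150) × 100 / (0 - 150) = 131.8000°C.
Then 131.8000 × 1.8 + 32 = 269.24°F.

269.24°F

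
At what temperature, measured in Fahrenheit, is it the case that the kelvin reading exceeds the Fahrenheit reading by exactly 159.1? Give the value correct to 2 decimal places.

Let F be the Fahrenheit reading. The kelvin reading is K = 5/9·F + 255.372.
Require K - F = 159.1: (-4/9)·F + 255.372 = 159.1.
F = (159.1 - 255.372) / (-4/9) = 216.61.

216.61°F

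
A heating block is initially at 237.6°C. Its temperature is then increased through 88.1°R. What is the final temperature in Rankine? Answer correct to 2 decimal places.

1007.45°R

The 88.1°R change is an interval, so only the factor 5/9 applies: +88.1 × 5/9 = +48.9444°C.
Final Celsius temperature: 237.6000 + 48.9444 = 286.5444°C.
In Rankine: 286.5444 × 1.8 + 491.67 = 1007.45°R.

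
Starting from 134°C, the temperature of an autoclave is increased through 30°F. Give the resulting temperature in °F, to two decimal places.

The 30°F change is an interval, so only the factor 5/9 applies: +30 × 5/9 = +16.6667°C.
Final Celsius temperature: 134.0000 + 16.6667 = 150.6667°C.
In Fahrenheit: 150.6667 × 1.8 + 32 = 303.20°F.

303.20°F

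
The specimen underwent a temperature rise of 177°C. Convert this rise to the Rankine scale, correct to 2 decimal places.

318.60°R

For a temperature interval the offset drops out; only the factor 1.8 applies.
177 × 1.8 = 318.60.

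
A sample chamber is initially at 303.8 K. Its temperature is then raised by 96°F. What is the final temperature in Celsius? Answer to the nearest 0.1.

Initial temperature in Celsius: 303.8 - 273.15 = 30.6500°C.
The 96°F change is an interval, so only the factor 5/9 applies: +96 × 5/9 = +53.3333°C.
Final Celsius temperature: 30.6500 + 53.3333 = 83.9833°C.

84.0°C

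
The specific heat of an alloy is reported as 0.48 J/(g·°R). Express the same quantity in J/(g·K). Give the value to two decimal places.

0.86 J/(g·K)

The quantity depends on a temperature interval, so only the ratio of degree sizes applies; the offset between the scales is irrelevant.
A change of 1 K is a change of 1.8°R, so per K the value is 0.48 × 1.8 = 0.86.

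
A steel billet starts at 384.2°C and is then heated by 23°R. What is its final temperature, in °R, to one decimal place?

The 23°R change is an interval, so only the factor 5/9 applies: +23 × 5/9 = +12.7778°C.
Final Celsius temperature: 384.2000 + 12.7778 = 396.9778°C.
In Rankine: 396.9778 × 1.8 + 491.67 = 1206.2°R.

1206.2°R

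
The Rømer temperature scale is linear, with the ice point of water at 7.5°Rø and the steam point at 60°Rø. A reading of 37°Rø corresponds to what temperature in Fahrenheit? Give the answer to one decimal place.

Linear interpolation between the fixed points: C = (37 - 7.5) × 100 / (60 - 7.5) = 56.1905°C.
Then 56.1905 × 1.8 + 32 = 133.1°F.

133.1°F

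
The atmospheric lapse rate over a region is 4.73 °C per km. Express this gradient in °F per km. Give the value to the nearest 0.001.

8.514 °F/km

Since only a temperature interval is involved, the additive offset between the scales drops out.
A change of 1°C is a change of 1.8°F, so 4.73 × 1.8 = 8.514.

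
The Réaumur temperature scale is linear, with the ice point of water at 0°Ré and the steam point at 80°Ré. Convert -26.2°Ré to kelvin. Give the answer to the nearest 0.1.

240.4 K

Linear interpolation between the fixed points: C = (-26.2 - 0) × 100 / (80 - 0) = -32.7500°C.
Then -32.7500 + 273.15 = 240.4 K.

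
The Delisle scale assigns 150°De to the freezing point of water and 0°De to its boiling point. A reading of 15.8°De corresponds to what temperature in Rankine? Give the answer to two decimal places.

Linear interpolation between the fixed points: C = (15.8 - 150) × 100 / (0 - 150) = 89.4667°C.
Then 89.4667 × 1.8 + 491.67 = 652.71°R.

652.71°R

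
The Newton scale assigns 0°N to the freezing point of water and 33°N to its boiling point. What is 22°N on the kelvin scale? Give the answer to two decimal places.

Linear interpolation between the fixed points: C = (22 - 0) × 100 / (33 - 0) = 66.6667°C.
Then 66.6667 + 273.15 = 339.82 K.

339.82 K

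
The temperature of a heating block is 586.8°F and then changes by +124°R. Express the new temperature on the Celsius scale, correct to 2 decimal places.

Initial temperature in Celsius: (586.8 - 32) × 5/9 = 308.2222°C.
The 124°R change is an interval, so only the factor 5/9 applies: +124 × 5/9 = +68.8889°C.
Final Celsius temperature: 308.2222 + 68.8889 = 377.1111°C.

377.11°C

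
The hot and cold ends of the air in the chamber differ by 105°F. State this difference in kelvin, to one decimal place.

Only the scale ratio 5/9 matters for a change in temperature.
105 × 5/9 = 58.3.

58.3 K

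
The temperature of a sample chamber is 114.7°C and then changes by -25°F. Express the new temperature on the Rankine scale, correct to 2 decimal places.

The 25°F change is an interval, so only the factor 5/9 applies: -25 × 5/9 = -13.8889°C.
Final Celsius temperature: 114.7000 - 13.8889 = 100.8111°C.
In Rankine: 100.8111 × 1.8 + 491.67 = 673.13°R.

673.13°R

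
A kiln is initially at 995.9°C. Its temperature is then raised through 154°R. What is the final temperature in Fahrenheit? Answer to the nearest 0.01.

1978.62°F

The 154°R change is an interval, so only the factor 5/9 applies: +154 × 5/9 = +85.5556°C.
Final Celsius temperature: 995.9000 + 85.5556 = 1081.4556°C.
In Fahrenheit: 1081.4556 × 1.8 + 32 = 1978.62°F.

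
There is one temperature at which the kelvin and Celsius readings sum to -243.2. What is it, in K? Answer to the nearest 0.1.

15.0 K

Let K be the kelvin reading. The Celsius reading is C = 1·K - 273.15.
Require K + C = -243.2: (2)·K - 273.15 = -243.2.
K = (-243.2 + 273.15) / (2) = 15.0.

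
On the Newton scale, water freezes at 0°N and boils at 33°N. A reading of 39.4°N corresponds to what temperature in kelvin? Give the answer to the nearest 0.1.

Linear interpolation between the fixed points: C = (39.4 - 0) × 100 / (33 - 0) = 119.3939°C.
Then 119.3939 + 273.15 = 392.5 K.

392.5 K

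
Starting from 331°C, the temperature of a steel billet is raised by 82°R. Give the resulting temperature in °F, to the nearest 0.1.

The 82°R change is an interval, so only the factor 5/9 applies: +82 × 5/9 = +45.5556°C.
Final Celsius temperature: 331.0000 + 45.5556 = 376.5556°C.
In Fahrenheit: 376.5556 × 1.8 + 32 = 709.8°F.

709.8°F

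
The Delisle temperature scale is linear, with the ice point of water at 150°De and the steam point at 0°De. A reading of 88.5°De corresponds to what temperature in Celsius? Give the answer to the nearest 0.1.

Linear interpolation between the fixed points: C = (88.5 - 150) × 100 / (0 - 150) = 41.0000°C.

41.0°C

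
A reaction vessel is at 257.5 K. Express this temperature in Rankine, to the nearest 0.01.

463.50°R

In Celsius: 257.5 - 273.15 = -15.6500°C.
In Rankine: -15.6500 × 1.8 + 491.67 = 463.50°R.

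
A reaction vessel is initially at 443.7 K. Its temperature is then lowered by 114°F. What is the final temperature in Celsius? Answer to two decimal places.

Initial temperature in Celsius: 443.7 - 273.15 = 170.5500°C.
The 114°F change is an interval, so only the factor 5/9 applies: -114 × 5/9 = -63.3333°C.
Final Celsius temperature: 170.5500 - 63.3333 = 107.2167°C.

107.22°C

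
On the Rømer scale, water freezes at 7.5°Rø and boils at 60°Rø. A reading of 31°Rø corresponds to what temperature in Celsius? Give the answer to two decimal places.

Linear interpolation between the fixed points: C = (31 - 7.5) × 100 / (60 - 7.5) = 44.7619°C.

44.76°C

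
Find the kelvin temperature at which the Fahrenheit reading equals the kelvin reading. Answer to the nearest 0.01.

Let K be the kelvin reading. The Fahrenheit reading is F = 1.8·K - 459.67.
Set F = K: 1.8·K - 459.67 = K.
(0.8)·K = 459.67  ⇒  K = 574.59.

574.59 K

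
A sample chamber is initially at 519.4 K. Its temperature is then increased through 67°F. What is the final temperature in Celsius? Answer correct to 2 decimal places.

283.47°C

Initial temperature in Celsius: 519.4 - 273.15 = 246.2500°C.
The 67°F change is an interval, so only the factor 5/9 applies: +67 × 5/9 = +37.2222°C.
Final Celsius temperature: 246.2500 + 37.2222 = 283.4722°C.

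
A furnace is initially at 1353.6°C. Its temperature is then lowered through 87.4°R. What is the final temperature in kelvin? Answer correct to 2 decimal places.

The 87.4°R change is an interval, so only the factor 5/9 applies: -87.4 × 5/9 = -48.5556°C.
Final Celsius temperature: 1353.6000 - 48.5556 = 1305.0444°C.
In kelvin: 1305.0444 + 273.15 = 1578.19 K.

1578.19 K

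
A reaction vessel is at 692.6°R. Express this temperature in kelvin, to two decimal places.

384.78 K

In Celsius: (692.6 - 491.67) × 5/9 = 111.6278°C.
In kelvin: 111.6278 + 273.15 = 384.78 K.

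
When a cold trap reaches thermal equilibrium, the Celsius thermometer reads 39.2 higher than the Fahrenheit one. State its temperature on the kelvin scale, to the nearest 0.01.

184.15 K

Let x be the Fahrenheit reading; then the Celsius reading is 5/9·x - 17.7778.
(5/9·x - 17.7778) - x = 39.2  ⇒  (-4/9)·x = 56.9778  ⇒  x = -128.2000°F.
In Celsius: (-128.2 - 32) × 5/9 = -89.0000°C.
In kelvin: -89.0000 + 273.15 = 184.15 K.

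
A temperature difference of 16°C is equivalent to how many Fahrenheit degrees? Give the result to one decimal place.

For a temperature interval the offset drops out; only the factor 1.8 applies.
16 × 1.8 = 28.8.

28.8°F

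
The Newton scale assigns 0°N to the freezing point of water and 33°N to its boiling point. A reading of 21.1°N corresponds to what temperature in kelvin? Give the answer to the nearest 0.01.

Linear interpolation between the fixed points: C = (21.1 - 0) × 100 / (33 - 0) = 63.9394°C.
Then 63.9394 + 273.15 = 337.09 K.

337.09 K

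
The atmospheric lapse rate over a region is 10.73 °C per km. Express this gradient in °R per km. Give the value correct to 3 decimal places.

19.314 °R/km

The quantity depends on a temperature interval, so only the ratio of degree sizes applies; the offset between the scales is irrelevant.
A change of 1°C is a change of 1.8°R, so 10.73 × 1.8 = 19.314.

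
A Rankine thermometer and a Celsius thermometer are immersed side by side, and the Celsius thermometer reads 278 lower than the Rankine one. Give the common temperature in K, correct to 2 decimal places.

Let x be the Rankine reading; then the Celsius reading is 5/9·x - 273.15.
(5/9·x - 273.15) - x = -278  ⇒  (-4/9)·x = -4.85  ⇒  x = 10.9125°R.
In Celsius: (10.9125 - 491.67) × 5/9 = -267.0875°C.
In kelvin: -267.0875 + 273.15 = 6.06 K.

6.06 K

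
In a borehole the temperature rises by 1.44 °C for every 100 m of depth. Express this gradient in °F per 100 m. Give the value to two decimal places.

2.59 °F/100 m

The quantity depends on a temperature interval, so only the ratio of degree sizes applies; the offset between the scales is irrelevant.
A change of 1°C is a change of 1.8°F, so 1.44 × 1.8 = 2.59.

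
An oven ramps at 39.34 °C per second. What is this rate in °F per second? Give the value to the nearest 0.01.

Since only a temperature interval is involved, the additive offset between the scales drops out.
A change of 1°C is a change of 1.8°F, so 39.34 × 1.8 = 70.81.

70.81 °F/second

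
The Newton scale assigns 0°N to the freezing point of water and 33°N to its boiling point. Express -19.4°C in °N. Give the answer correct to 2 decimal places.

Linearly onto the Newton scale: 0 + (-19.4000 / 100) × (33 - 0) = -6.40°N.

-6.40°N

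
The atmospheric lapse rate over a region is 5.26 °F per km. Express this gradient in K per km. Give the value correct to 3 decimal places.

2.922 K/km

Since only a temperature interval is involved, the additive offset between the scales drops out.
A change of 1°F is a change of 5/9 K, so 5.26 × 5/9 = 2.922.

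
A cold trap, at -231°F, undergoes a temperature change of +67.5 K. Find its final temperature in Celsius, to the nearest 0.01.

Initial temperature in Celsius: (-231 - 32) × 5/9 = -146.1111°C.
The 67.5 K change is an interval; Kelvin and Celsius degrees are the same size, so ΔC = +67.5°C.
Final Celsius temperature: -146.1111 + 67.5000 = -78.6111°C.

-78.61°C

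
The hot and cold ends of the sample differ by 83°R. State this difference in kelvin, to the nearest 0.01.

46.11 K

For a temperature interval the offset drops out; only the factor 5/9 applies.
83 × 5/9 = 46.11.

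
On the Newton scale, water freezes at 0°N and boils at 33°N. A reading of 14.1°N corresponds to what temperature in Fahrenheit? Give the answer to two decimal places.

108.91°F

Linear interpolation between the fixed points: C = (14.1 - 0) × 100 / (33 - 0) = 42.7273°C.
Then 42.7273 × 1.8 + 32 = 108.91°F.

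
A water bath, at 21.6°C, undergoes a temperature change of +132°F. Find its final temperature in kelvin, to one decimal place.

368.1 K

The 132°F change is an interval, so only the factor 5/9 applies: +132 × 5/9 = +73.3333°C.
Final Celsius temperature: 21.6000 + 73.3333 = 94.9333°C.
In kelvin: 94.9333 + 273.15 = 368.1 K.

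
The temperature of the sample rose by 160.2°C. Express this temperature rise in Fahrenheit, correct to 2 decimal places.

288.36°F

For a temperature interval the offset drops out; only the factor 1.8 applies.
160.2 × 1.8 = 288.36.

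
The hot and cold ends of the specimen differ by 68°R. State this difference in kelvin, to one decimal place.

Only the scale ratio 5/9 matters for a change in temperature.
68 × 5/9 = 37.8.

37.8 K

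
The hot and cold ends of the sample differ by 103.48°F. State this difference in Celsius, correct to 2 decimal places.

For a temperature interval the offset drops out; only the factor 5/9 applies.
103.48 × 5/9 = 57.49.

57.49°C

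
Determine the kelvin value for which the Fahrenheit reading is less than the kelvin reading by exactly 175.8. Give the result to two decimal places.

354.84 K

Let K be the kelvin reading. The Fahrenheit reading is F = 1.8·K - 459.67.
Require F - K = -175.8: (0.8)·K - 459.67 = -175.8.
K = (-175.8 + 459.67) / (0.8) = 354.84.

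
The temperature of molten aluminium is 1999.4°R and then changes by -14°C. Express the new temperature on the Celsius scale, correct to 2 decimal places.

Initial temperature in Celsius: (1999.4 - 491.67) × 5/9 = 837.6278°C.
Final Celsius temperature: 837.6278 - 14.0000 = 823.6278°C.

823.63°C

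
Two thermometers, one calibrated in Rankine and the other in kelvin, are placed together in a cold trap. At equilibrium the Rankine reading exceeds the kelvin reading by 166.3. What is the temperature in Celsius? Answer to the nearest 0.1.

Let x be the Rankine reading; then the kelvin reading is 5/9·x.
(5/9·x) - x = -166.3  ⇒  (-4/9)·x = -166.3  ⇒  x = 374.1750°R.
In Celsius: (374.175 - 491.67) × 5/9 = -65.3°C.

-65.3°C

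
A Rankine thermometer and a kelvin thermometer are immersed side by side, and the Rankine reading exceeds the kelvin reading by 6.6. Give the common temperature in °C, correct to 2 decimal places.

Let x be the Rankine reading; then the kelvin reading is 5/9·x.
(5/9·x) - x = -6.6  ⇒  (-4/9)·x = -6.6  ⇒  x = 14.8500°R.
In Celsius: (14.85 - 491.67) × 5/9 = -264.90°C.

-264.90°C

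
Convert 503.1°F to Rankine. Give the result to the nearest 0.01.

962.77°R

In Celsius: (503.1 - 32) × 5/9 = 261.7222°C.
In Rankine: 261.7222 × 1.8 + 491.67 = 962.77°R.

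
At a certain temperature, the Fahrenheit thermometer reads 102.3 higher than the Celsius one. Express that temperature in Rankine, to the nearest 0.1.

Let x be the Celsius reading; then the Fahrenheit reading is 1.8·x + 32.
(1.8·x + 32) - x = 102.3  ⇒  (0.8)·x = 70.3  ⇒  x = 87.8750°C.
In Rankine: 87.8750 × 1.8 + 491.67 = 649.8°R.

649.8°R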